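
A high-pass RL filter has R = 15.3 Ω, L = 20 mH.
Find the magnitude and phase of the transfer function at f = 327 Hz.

Step 1 — Angular frequency: ω = 2π·327 = 2055 rad/s.
Step 2 — Transfer function: H(jω) = jωL/(R + jωL).
Step 3 — Numerator jωL = j·41.09; denominator R + jωL = 15.3 + j41.09.
Step 4 — H = 0.8782 + j0.327.
Step 5 — Magnitude: |H| = 0.9371 (-0.6 dB); phase: φ = 20.4°.

|H| = 0.9371 (-0.6 dB), φ = 20.4°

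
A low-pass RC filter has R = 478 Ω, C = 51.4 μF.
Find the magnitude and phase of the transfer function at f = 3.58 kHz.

Step 1 — Angular frequency: ω = 2π·3580 = 2.249e+04 rad/s.
Step 2 — Transfer function: H(jω) = 1/(1 + jωRC).
Step 3 — Denominator: 1 + jωRC = 1 + j·2.249e+04·478·5.14e-05 = 1 + j552.7.
Step 4 — H = 3.274e-06 - j0.001809.
Step 5 — Magnitude: |H| = 0.001809 (-54.8 dB); phase: φ = -89.9°.

|H| = 0.001809 (-54.8 dB), φ = -89.9°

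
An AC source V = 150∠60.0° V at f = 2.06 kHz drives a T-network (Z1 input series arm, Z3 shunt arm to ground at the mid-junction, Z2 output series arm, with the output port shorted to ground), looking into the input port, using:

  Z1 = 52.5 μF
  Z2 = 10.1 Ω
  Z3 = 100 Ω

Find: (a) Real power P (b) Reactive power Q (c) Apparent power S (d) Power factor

Step 1 — Angular frequency: ω = 2π·f = 2π·2060 = 1.294e+04 rad/s.
Step 2 — Component impedances:
  Z1: Z = 1/(jωC) = -j/(ω·C) = 0 - j1.472 Ω
  Z2: Z = R = 10.1 Ω
  Z3: Z = R = 100 Ω
Step 3 — With the output port shorted to ground, the output series arm Z2 runs from the junction to ground; the shunt arm Z3 also runs from the junction to ground. They appear in parallel: Z3 || Z2 = 9.173 Ω.
Step 4 — Series with input arm Z1: Z_in = Z1 + (Z3 || Z2) = 9.173 - j1.472 Ω = 9.291∠-9.1° Ω.
Step 5 — Source phasor: V = 150∠60.0° V = 75 + j129.9 V.
Step 6 — Current: I = V / Z = 5.756 + j15.08 A = 16.15∠69.1° A.
Step 7 — Complex power: S = V·I* = 2391 - j383.6 VA.
Step 8 — Real power: P = Re(S) = 2391 W.
Step 9 — Reactive power: Q = Im(S) = -383.6 VAR.
Step 10 — Apparent power: |S| = 2422 VA.
Step 11 — Power factor: PF = P/|S| = 0.9874 (leading).

(a) P = 2391 W  (b) Q = -383.6 VAR  (c) S = 2422 VA  (d) PF = 0.9874 (leading)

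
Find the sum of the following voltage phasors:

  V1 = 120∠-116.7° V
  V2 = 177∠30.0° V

Step 1 — Convert each phasor to rectangular form:
  V1 = 120·(cos(-116.7°) + j·sin(-116.7°)) = -53.92 - j107.2 V
  V2 = 177·(cos(30.0°) + j·sin(30.0°)) = 153.3 + j88.5 V
Step 2 — Sum components: V_total = 99.37 - j18.7 V.
Step 3 — Convert to polar: |V_total| = 101.1 V, ∠V_total = -10.7°.

V_total = 101.1∠-10.7° V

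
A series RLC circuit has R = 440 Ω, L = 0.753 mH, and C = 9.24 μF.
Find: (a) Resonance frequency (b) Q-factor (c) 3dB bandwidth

Step 1 — Resonance condition Im(Z)=0 gives ω₀ = 1/√(LC).
Step 2 — ω₀ = 1/√(0.000753·9.24e-06) = 1.199e+04 rad/s.
Step 3 — f₀ = ω₀/(2π) = 1908 Hz.
Step 4 — Series Q: Q = ω₀L/R = 1.199e+04·0.000753/440 = 0.02052.
Step 5 — 3dB bandwidth: Δω = ω₀/Q = 5.843e+05 rad/s; BW = Δω/(2π) = 9.3e+04 Hz.

(a) f₀ = 1908 Hz  (b) Q = 0.02052  (c) BW = 9.3e+04 Hz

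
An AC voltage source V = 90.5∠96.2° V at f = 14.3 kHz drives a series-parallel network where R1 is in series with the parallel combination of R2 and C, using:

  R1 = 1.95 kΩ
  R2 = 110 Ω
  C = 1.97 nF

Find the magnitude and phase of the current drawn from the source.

Step 1 — Angular frequency: ω = 2π·f = 2π·1.43e+04 = 8.985e+04 rad/s.
Step 2 — Component impedances:
  R1: Z = R = 1950 Ω
  R2: Z = R = 110 Ω
  C: Z = 1/(jωC) = -j/(ω·C) = 0 - j5650 Ω
Step 3 — Parallel branch: R2 || C = 1/(1/R2 + 1/C) = 110 - j2.141 Ω.
Step 4 — Series with R1: Z_total = R1 + (R2 || C) = 2060 - j2.141 Ω = 2060∠-0.1° Ω.
Step 5 — Source phasor: V = 90.5∠96.2° V = -9.774 + j89.97 V.
Step 6 — Ohm's law: I = V / Z_total = (-9.774 + j89.97) / (2060 - j2.141) = -0.00479 + j0.04367 A.
Step 7 — Convert to polar: |I| = 0.04393 A, ∠I = 96.3°.

I = 0.04393∠96.3° A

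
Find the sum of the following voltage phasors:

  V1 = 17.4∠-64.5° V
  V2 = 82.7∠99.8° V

Step 1 — Convert each phasor to rectangular form:
  V1 = 17.4·(cos(-64.5°) + j·sin(-64.5°)) = 7.491 - j15.7 V
  V2 = 82.7·(cos(99.8°) + j·sin(99.8°)) = -14.08 + j81.49 V
Step 2 — Sum components: V_total = -6.585 + j65.79 V.
Step 3 — Convert to polar: |V_total| = 66.12 V, ∠V_total = 95.7°.

V_total = 66.12∠95.7° V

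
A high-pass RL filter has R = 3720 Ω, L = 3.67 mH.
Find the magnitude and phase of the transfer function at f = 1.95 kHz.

Step 1 — Angular frequency: ω = 2π·1950 = 1.225e+04 rad/s.
Step 2 — Transfer function: H(jω) = jωL/(R + jωL).
Step 3 — Numerator jωL = j·44.97; denominator R + jωL = 3720 + j44.97.
Step 4 — H = 0.0001461 + j0.01209.
Step 5 — Magnitude: |H| = 0.01209 (-38.4 dB); phase: φ = 89.3°.

|H| = 0.01209 (-38.4 dB), φ = 89.3°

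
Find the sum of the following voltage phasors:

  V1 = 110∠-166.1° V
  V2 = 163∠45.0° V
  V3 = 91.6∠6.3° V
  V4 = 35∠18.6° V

Step 1 — Convert each phasor to rectangular form:
  V1 = 110·(cos(-166.1°) + j·sin(-166.1°)) = -106.8 - j26.43 V
  V2 = 163·(cos(45.0°) + j·sin(45.0°)) = 115.3 + j115.3 V
  V3 = 91.6·(cos(6.3°) + j·sin(6.3°)) = 91.05 + j10.05 V
  V4 = 35·(cos(18.6°) + j·sin(18.6°)) = 33.17 + j11.16 V
Step 2 — Sum components: V_total = 132.7 + j110 V.
Step 3 — Convert to polar: |V_total| = 172.4 V, ∠V_total = 39.7°.

V_total = 172.4∠39.7° V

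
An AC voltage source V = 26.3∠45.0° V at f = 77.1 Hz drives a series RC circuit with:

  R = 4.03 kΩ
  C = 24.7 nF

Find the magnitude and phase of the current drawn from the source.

Step 1 — Angular frequency: ω = 2π·f = 2π·77.1 = 484.4 rad/s.
Step 2 — Component impedances:
  R: Z = R = 4030 Ω
  C: Z = 1/(jωC) = -j/(ω·C) = 0 - j8.357e+04 Ω
Step 3 — Series combination: Z_total = R + C = 4030 - j8.357e+04 Ω = 8.367e+04∠-87.2° Ω.
Step 4 — Source phasor: V = 26.3∠45.0° V = 18.6 + j18.6 V.
Step 5 — Ohm's law: I = V / Z_total = (18.6 + j18.6) / (4030 - j8.357e+04) = -0.0002113 + j0.0002327 A.
Step 6 — Convert to polar: |I| = 0.0003143 A, ∠I = 132.2°.

I = 0.0003143∠132.2° A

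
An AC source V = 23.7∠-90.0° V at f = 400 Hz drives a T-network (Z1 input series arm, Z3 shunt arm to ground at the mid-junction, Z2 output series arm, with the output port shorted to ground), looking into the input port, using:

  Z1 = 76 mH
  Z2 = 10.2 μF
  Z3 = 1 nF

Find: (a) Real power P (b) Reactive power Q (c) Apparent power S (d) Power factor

Step 1 — Angular frequency: ω = 2π·f = 2π·400 = 2513 rad/s.
Step 2 — Component impedances:
  Z1: Z = jωL = j·2513·0.076 = 0 + j191 Ω
  Z2: Z = 1/(jωC) = -j/(ω·C) = 0 - j39.01 Ω
  Z3: Z = 1/(jωC) = -j/(ω·C) = 0 - j3.979e+05 Ω
Step 3 — With the output port shorted to ground, the output series arm Z2 runs from the junction to ground; the shunt arm Z3 also runs from the junction to ground. They appear in parallel: Z3 || Z2 = 0 - j39 Ω.
Step 4 — Series with input arm Z1: Z_in = Z1 + (Z3 || Z2) = 0 + j152 Ω = 152∠90.0° Ω.
Step 5 — Source phasor: V = 23.7∠-90.0° V = 0 - j23.7 V.
Step 6 — Current: I = V / Z = -0.1559 A = 0.1559∠-180.0° A.
Step 7 — Complex power: S = V·I* = 0 + j3.695 VA.
Step 8 — Real power: P = Re(S) = 0 W.
Step 9 — Reactive power: Q = Im(S) = 3.695 VAR.
Step 10 — Apparent power: |S| = 3.695 VA.
Step 11 — Power factor: PF = P/|S| = 0 (lagging).

(a) P = 0 W  (b) Q = 3.695 VAR  (c) S = 3.695 VA  (d) PF = 0 (lagging)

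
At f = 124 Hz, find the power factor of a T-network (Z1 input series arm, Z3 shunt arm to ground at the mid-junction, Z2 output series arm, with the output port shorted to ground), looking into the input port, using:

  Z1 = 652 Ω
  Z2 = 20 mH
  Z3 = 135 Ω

Step 1 — Angular frequency: ω = 2π·f = 2π·124 = 779.1 rad/s.
Step 2 — Component impedances:
  Z1: Z = R = 652 Ω
  Z2: Z = jωL = j·779.1·0.02 = 0 + j15.58 Ω
  Z3: Z = R = 135 Ω
Step 3 — With the output port shorted to ground, the output series arm Z2 runs from the junction to ground; the shunt arm Z3 also runs from the junction to ground. They appear in parallel: Z3 || Z2 = 1.775 + j15.38 Ω.
Step 4 — Series with input arm Z1: Z_in = Z1 + (Z3 || Z2) = 653.8 + j15.38 Ω = 654∠1.3° Ω.
Step 5 — Power factor: PF = cos(φ) = Re(Z)/|Z| = 653.8/654 = 0.9997.
Step 6 — Type: Im(Z) = 15.38 ⇒ lagging (phase φ = 1.3°).

PF = 0.9997 (lagging, φ = 1.3°)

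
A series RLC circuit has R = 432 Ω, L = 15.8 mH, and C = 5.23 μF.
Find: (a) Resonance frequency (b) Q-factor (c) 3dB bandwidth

Step 1 — Resonance: ω₀ = 1/√(LC) = 1/√(0.0158·5.23e-06) = 3479 rad/s.
Step 2 — f₀ = ω₀/(2π) = 553.7 Hz.
Step 3 — Series Q: Q = ω₀L/R = 3479·0.0158/432 = 0.1272.
Step 4 — Bandwidth: Δω = ω₀/Q = 2.734e+04 rad/s; BW = Δω/(2π) = 4352 Hz.

(a) f₀ = 553.7 Hz  (b) Q = 0.1272  (c) BW = 4352 Hz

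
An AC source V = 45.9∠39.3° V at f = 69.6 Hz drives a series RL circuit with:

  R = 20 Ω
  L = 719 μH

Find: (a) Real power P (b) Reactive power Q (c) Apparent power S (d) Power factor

Step 1 — Angular frequency: ω = 2π·f = 2π·69.6 = 437.3 rad/s.
Step 2 — Component impedances:
  R: Z = R = 20 Ω
  L: Z = jωL = j·437.3·0.000719 = 0 + j0.3144 Ω
Step 3 — Series combination: Z_total = R + L = 20 + j0.3144 Ω = 20∠0.9° Ω.
Step 4 — Source phasor: V = 45.9∠39.3° V = 35.52 + j29.07 V.
Step 5 — Current: I = V / Z = 1.798 + j1.425 A = 2.295∠38.4° A.
Step 6 — Complex power: S = V·I* = 105.3 + j1.656 VA.
Step 7 — Real power: P = Re(S) = 105.3 W.
Step 8 — Reactive power: Q = Im(S) = 1.656 VAR.
Step 9 — Apparent power: |S| = 105.3 VA.
Step 10 — Power factor: PF = P/|S| = 0.9999 (lagging).

(a) P = 105.3 W  (b) Q = 1.656 VAR  (c) S = 105.3 VA  (d) PF = 0.9999 (lagging)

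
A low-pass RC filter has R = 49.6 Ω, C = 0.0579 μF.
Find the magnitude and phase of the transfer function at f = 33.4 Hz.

Step 1 — Angular frequency: ω = 2π·33.4 = 209.9 rad/s.
Step 2 — Transfer function: H(jω) = 1/(1 + jωRC).
Step 3 — Denominator: 1 + jωRC = 1 + j·209.9·49.6·5.79e-08 = 1 + j0.0006027.
Step 4 — H = 1 - j0.0006027.
Step 5 — Magnitude: |H| = 1 (-0.0 dB); phase: φ = -0.0°.

|H| = 1 (-0.0 dB), φ = -0.0°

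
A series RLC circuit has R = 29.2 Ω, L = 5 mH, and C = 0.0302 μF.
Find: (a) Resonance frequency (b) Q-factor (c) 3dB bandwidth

Step 1 — Resonance: ω₀ = 1/√(LC) = 1/√(0.005·3.02e-08) = 8.138e+04 rad/s.
Step 2 — f₀ = ω₀/(2π) = 1.295e+04 Hz.
Step 3 — Series Q: Q = ω₀L/R = 8.138e+04·0.005/29.2 = 13.93.
Step 4 — Bandwidth: Δω = ω₀/Q = 5840 rad/s; BW = Δω/(2π) = 929.5 Hz.

(a) f₀ = 1.295e+04 Hz  (b) Q = 13.93  (c) BW = 929.5 Hz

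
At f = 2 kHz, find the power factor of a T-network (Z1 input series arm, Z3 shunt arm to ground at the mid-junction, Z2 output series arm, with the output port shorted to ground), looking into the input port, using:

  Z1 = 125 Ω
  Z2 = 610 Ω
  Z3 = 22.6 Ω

Step 1 — Angular frequency: ω = 2π·f = 2π·2000 = 1.257e+04 rad/s.
Step 2 — Component impedances:
  Z1: Z = R = 125 Ω
  Z2: Z = R = 610 Ω
  Z3: Z = R = 22.6 Ω
Step 3 — With the output port shorted to ground, the output series arm Z2 runs from the junction to ground; the shunt arm Z3 also runs from the junction to ground. They appear in parallel: Z3 || Z2 = 21.79 Ω.
Step 4 — Series with input arm Z1: Z_in = Z1 + (Z3 || Z2) = 146.8 Ω = 146.8∠0.0° Ω.
Step 5 — Power factor: PF = cos(φ) = Re(Z)/|Z| = 146.8/146.8 = 1.
Step 6 — Type: Im(Z) = 0 ⇒ unity (phase φ = 0.0°).

PF = 1 (unity, φ = 0.0°)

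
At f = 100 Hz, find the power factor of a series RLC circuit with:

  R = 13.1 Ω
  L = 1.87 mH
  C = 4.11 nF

Step 1 — Angular frequency: ω = 2π·f = 2π·100 = 628.3 rad/s.
Step 2 — Component impedances:
  R: Z = R = 13.1 Ω
  L: Z = jωL = j·628.3·0.00187 = 0 + j1.175 Ω
  C: Z = 1/(jωC) = -j/(ω·C) = 0 - j3.872e+05 Ω
Step 3 — Series combination: Z_total = R + L + C = 13.1 - j3.872e+05 Ω = 3.872e+05∠-90.0° Ω.
Step 4 — Power factor: PF = cos(φ) = Re(Z)/|Z| = 13.1/3.872e+05 = 3.383e-05.
Step 5 — Type: Im(Z) = -3.872e+05 ⇒ leading (phase φ = -90.0°).

PF = 3.383e-05 (leading, φ = -90.0°)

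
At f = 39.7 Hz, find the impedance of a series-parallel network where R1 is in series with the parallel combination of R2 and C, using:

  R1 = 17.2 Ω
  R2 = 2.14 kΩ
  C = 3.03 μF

Step 1 — Angular frequency: ω = 2π·f = 2π·39.7 = 249.4 rad/s.
Step 2 — Component impedances:
  R1: Z = R = 17.2 Ω
  R2: Z = R = 2140 Ω
  C: Z = 1/(jωC) = -j/(ω·C) = 0 - j1323 Ω
Step 3 — Parallel branch: R2 || C = 1/(1/R2 + 1/C) = 591.8 - j957.2 Ω.
Step 4 — Series with R1: Z_total = R1 + (R2 || C) = 609 - j957.2 Ω = 1135∠-57.5° Ω.

Z = 609 - j957.2 Ω = 1135∠-57.5° Ω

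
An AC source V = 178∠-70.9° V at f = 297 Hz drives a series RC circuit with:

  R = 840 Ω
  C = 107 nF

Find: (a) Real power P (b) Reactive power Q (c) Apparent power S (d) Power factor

Step 1 — Angular frequency: ω = 2π·f = 2π·297 = 1866 rad/s.
Step 2 — Component impedances:
  R: Z = R = 840 Ω
  C: Z = 1/(jωC) = -j/(ω·C) = 0 - j5008 Ω
Step 3 — Series combination: Z_total = R + C = 840 - j5008 Ω = 5078∠-80.5° Ω.
Step 4 — Source phasor: V = 178∠-70.9° V = 58.24 - j168.2 V.
Step 5 — Current: I = V / Z = 0.03456 + j0.005833 A = 0.03505∠9.6° A.
Step 6 — Complex power: S = V·I* = 1.032 - j6.153 VA.
Step 7 — Real power: P = Re(S) = 1.032 W.
Step 8 — Reactive power: Q = Im(S) = -6.153 VAR.
Step 9 — Apparent power: |S| = 6.239 VA.
Step 10 — Power factor: PF = P/|S| = 0.1654 (leading).

(a) P = 1.032 W  (b) Q = -6.153 VAR  (c) S = 6.239 VA  (d) PF = 0.1654 (leading)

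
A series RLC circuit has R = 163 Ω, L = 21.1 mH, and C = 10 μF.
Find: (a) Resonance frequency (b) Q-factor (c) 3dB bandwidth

Step 1 — Resonance: ω₀ = 1/√(LC) = 1/√(0.0211·1e-05) = 2177 rad/s.
Step 2 — f₀ = ω₀/(2π) = 346.5 Hz.
Step 3 — Series Q: Q = ω₀L/R = 2177·0.0211/163 = 0.2818.
Step 4 — Bandwidth: Δω = ω₀/Q = 7725 rad/s; BW = Δω/(2π) = 1229 Hz.

(a) f₀ = 346.5 Hz  (b) Q = 0.2818  (c) BW = 1229 Hz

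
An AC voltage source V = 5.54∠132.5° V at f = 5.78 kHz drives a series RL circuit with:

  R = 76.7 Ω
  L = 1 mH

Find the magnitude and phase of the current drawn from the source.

Step 1 — Angular frequency: ω = 2π·f = 2π·5780 = 3.632e+04 rad/s.
Step 2 — Component impedances:
  R: Z = R = 76.7 Ω
  L: Z = jωL = j·3.632e+04·0.001 = 0 + j36.32 Ω
Step 3 — Series combination: Z_total = R + L = 76.7 + j36.32 Ω = 84.86∠25.3° Ω.
Step 4 — Source phasor: V = 5.54∠132.5° V = -3.743 + j4.085 V.
Step 5 — Ohm's law: I = V / Z_total = (-3.743 + j4.085) / (76.7 + j36.32) = -0.01926 + j0.06237 A.
Step 6 — Convert to polar: |I| = 0.06528 A, ∠I = 107.2°.

I = 0.06528∠107.2° A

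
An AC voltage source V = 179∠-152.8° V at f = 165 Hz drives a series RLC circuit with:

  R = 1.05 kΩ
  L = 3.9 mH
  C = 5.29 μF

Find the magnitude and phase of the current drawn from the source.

Step 1 — Angular frequency: ω = 2π·f = 2π·165 = 1037 rad/s.
Step 2 — Component impedances:
  R: Z = R = 1050 Ω
  L: Z = jωL = j·1037·0.0039 = 0 + j4.043 Ω
  C: Z = 1/(jωC) = -j/(ω·C) = 0 - j182.3 Ω
Step 3 — Series combination: Z_total = R + L + C = 1050 - j178.3 Ω = 1065∠-9.6° Ω.
Step 4 — Source phasor: V = 179∠-152.8° V = -159.2 - j81.82 V.
Step 5 — Ohm's law: I = V / Z_total = (-159.2 - j81.82) / (1050 - j178.3) = -0.1345 - j0.1008 A.
Step 6 — Convert to polar: |I| = 0.1681 A, ∠I = -143.2°.

I = 0.1681∠-143.2° A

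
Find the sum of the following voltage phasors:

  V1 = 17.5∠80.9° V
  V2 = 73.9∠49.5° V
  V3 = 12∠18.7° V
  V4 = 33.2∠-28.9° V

Step 1 — Convert each phasor to rectangular form:
  V1 = 17.5·(cos(80.9°) + j·sin(80.9°)) = 2.768 + j17.28 V
  V2 = 73.9·(cos(49.5°) + j·sin(49.5°)) = 47.99 + j56.19 V
  V3 = 12·(cos(18.7°) + j·sin(18.7°)) = 11.37 + j3.847 V
  V4 = 33.2·(cos(-28.9°) + j·sin(-28.9°)) = 29.07 - j16.04 V
Step 2 — Sum components: V_total = 91.19 + j61.28 V.
Step 3 — Convert to polar: |V_total| = 109.9 V, ∠V_total = 33.9°.

V_total = 109.9∠33.9° V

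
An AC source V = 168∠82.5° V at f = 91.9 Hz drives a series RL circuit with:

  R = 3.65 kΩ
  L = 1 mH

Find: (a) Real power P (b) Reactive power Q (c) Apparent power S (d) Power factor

Step 1 — Angular frequency: ω = 2π·f = 2π·91.9 = 577.4 rad/s.
Step 2 — Component impedances:
  R: Z = R = 3650 Ω
  L: Z = jωL = j·577.4·0.001 = 0 + j0.5774 Ω
Step 3 — Series combination: Z_total = R + L = 3650 + j0.5774 Ω = 3650∠0.0° Ω.
Step 4 — Source phasor: V = 168∠82.5° V = 21.93 + j166.6 V.
Step 5 — Current: I = V / Z = 0.006015 + j0.04563 A = 0.04603∠82.5° A.
Step 6 — Complex power: S = V·I* = 7.733 + j0.001223 VA.
Step 7 — Real power: P = Re(S) = 7.733 W.
Step 8 — Reactive power: Q = Im(S) = 0.001223 VAR.
Step 9 — Apparent power: |S| = 7.733 VA.
Step 10 — Power factor: PF = P/|S| = 1 (lagging).

(a) P = 7.733 W  (b) Q = 0.001223 VAR  (c) S = 7.733 VA  (d) PF = 1 (lagging)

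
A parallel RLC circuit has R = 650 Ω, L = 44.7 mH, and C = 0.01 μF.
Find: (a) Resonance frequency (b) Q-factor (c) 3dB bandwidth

Step 1 — Resonance: ω₀ = 1/√(LC) = 1/√(0.0447·1e-08) = 4.73e+04 rad/s.
Step 2 — f₀ = ω₀/(2π) = 7528 Hz.
Step 3 — Parallel Q: Q = R/(ω₀L) = 650/(4.73e+04·0.0447) = 0.3074.
Step 4 — Bandwidth: Δω = ω₀/Q = 1.538e+05 rad/s; BW = Δω/(2π) = 2.449e+04 Hz.

(a) f₀ = 7528 Hz  (b) Q = 0.3074  (c) BW = 2.449e+04 Hz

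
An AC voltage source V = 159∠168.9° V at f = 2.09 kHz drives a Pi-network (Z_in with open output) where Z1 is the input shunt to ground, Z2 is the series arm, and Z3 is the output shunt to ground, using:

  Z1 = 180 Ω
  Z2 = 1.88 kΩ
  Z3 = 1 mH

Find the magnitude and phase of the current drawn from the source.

Step 1 — Angular frequency: ω = 2π·f = 2π·2090 = 1.313e+04 rad/s.
Step 2 — Component impedances:
  Z1: Z = R = 180 Ω
  Z2: Z = R = 1880 Ω
  Z3: Z = jωL = j·1.313e+04·0.001 = 0 + j13.13 Ω
Step 3 — With open output, the series arm Z2 and the output shunt Z3 appear in series to ground: Z2 + Z3 = 1880 + j13.13 Ω.
Step 4 — Parallel with input shunt Z1: Z_in = Z1 || (Z2 + Z3) = 164.3 + j0.1003 Ω = 164.3∠0.0° Ω.
Step 5 — Source phasor: V = 159∠168.9° V = -156 + j30.61 V.
Step 6 — Ohm's law: I = V / Z_total = (-156 + j30.61) / (164.3 + j0.1003) = -0.9497 + j0.1869 A.
Step 7 — Convert to polar: |I| = 0.9679 A, ∠I = 168.9°.

I = 0.9679∠168.9° A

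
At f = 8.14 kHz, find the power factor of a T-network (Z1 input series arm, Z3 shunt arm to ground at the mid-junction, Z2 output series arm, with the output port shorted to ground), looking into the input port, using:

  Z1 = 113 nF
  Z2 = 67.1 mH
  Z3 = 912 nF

Step 1 — Angular frequency: ω = 2π·f = 2π·8140 = 5.115e+04 rad/s.
Step 2 — Component impedances:
  Z1: Z = 1/(jωC) = -j/(ω·C) = 0 - j173 Ω
  Z2: Z = jωL = j·5.115e+04·0.0671 = 0 + j3432 Ω
  Z3: Z = 1/(jωC) = -j/(ω·C) = 0 - j21.44 Ω
Step 3 — With the output port shorted to ground, the output series arm Z2 runs from the junction to ground; the shunt arm Z3 also runs from the junction to ground. They appear in parallel: Z3 || Z2 = 0 - j21.57 Ω.
Step 4 — Series with input arm Z1: Z_in = Z1 + (Z3 || Z2) = 0 - j194.6 Ω = 194.6∠-90.0° Ω.
Step 5 — Power factor: PF = cos(φ) = Re(Z)/|Z| = 0/194.6 = 0.
Step 6 — Type: Im(Z) = -194.6 ⇒ leading (phase φ = -90.0°).

PF = 0 (leading, φ = -90.0°)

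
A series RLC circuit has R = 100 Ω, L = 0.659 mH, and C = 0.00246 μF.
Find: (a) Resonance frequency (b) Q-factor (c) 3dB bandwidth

Step 1 — Resonance condition Im(Z)=0 gives ω₀ = 1/√(LC).
Step 2 — ω₀ = 1/√(0.000659·2.46e-09) = 7.854e+05 rad/s.
Step 3 — f₀ = ω₀/(2π) = 1.25e+05 Hz.
Step 4 — Series Q: Q = ω₀L/R = 7.854e+05·0.000659/100 = 5.176.
Step 5 — 3dB bandwidth: Δω = ω₀/Q = 1.517e+05 rad/s; BW = Δω/(2π) = 2.415e+04 Hz.

(a) f₀ = 1.25e+05 Hz  (b) Q = 5.176  (c) BW = 2.415e+04 Hz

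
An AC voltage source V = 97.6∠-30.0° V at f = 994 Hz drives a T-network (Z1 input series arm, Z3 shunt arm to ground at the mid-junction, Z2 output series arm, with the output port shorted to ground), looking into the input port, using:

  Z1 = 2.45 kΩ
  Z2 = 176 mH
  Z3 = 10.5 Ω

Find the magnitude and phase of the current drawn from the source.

Step 1 — Angular frequency: ω = 2π·f = 2π·994 = 6245 rad/s.
Step 2 — Component impedances:
  Z1: Z = R = 2450 Ω
  Z2: Z = jωL = j·6245·0.176 = 0 + j1099 Ω
  Z3: Z = R = 10.5 Ω
Step 3 — With the output port shorted to ground, the output series arm Z2 runs from the junction to ground; the shunt arm Z3 also runs from the junction to ground. They appear in parallel: Z3 || Z2 = 10.5 + j0.1003 Ω.
Step 4 — Series with input arm Z1: Z_in = Z1 + (Z3 || Z2) = 2460 + j0.1003 Ω = 2460∠0.0° Ω.
Step 5 — Source phasor: V = 97.6∠-30.0° V = 84.52 - j48.8 V.
Step 6 — Ohm's law: I = V / Z_total = (84.52 - j48.8) / (2460 + j0.1003) = 0.03435 - j0.01983 A.
Step 7 — Convert to polar: |I| = 0.03967 A, ∠I = -30.0°.

I = 0.03967∠-30.0° A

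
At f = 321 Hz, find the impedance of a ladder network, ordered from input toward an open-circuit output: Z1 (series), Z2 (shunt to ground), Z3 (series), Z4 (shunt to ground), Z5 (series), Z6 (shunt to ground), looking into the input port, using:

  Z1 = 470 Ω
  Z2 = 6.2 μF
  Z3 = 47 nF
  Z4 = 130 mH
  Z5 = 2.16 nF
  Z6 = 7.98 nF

Step 1 — Angular frequency: ω = 2π·f = 2π·321 = 2017 rad/s.
Step 2 — Component impedances:
  Z1: Z = R = 470 Ω
  Z2: Z = 1/(jωC) = -j/(ω·C) = 0 - j79.97 Ω
  Z3: Z = 1/(jωC) = -j/(ω·C) = 0 - j1.055e+04 Ω
  Z4: Z = jωL = j·2017·0.13 = 0 + j262.2 Ω
  Z5: Z = 1/(jωC) = -j/(ω·C) = 0 - j2.295e+05 Ω
  Z6: Z = 1/(jωC) = -j/(ω·C) = 0 - j6.213e+04 Ω
Step 3 — Ladder network (open output): work backward from the far end, alternating series and parallel combinations. Z_in = 470 - j79.35 Ω = 476.7∠-9.6° Ω.

Z = 470 - j79.35 Ω = 476.7∠-9.6° Ω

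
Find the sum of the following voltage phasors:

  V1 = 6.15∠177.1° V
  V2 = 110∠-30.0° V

Step 1 — Convert each phasor to rectangular form:
  V1 = 6.15·(cos(177.1°) + j·sin(177.1°)) = -6.142 + j0.3111 V
  V2 = 110·(cos(-30.0°) + j·sin(-30.0°)) = 95.26 - j55 V
Step 2 — Sum components: V_total = 89.12 - j54.69 V.
Step 3 — Convert to polar: |V_total| = 104.6 V, ∠V_total = -31.5°.

V_total = 104.6∠-31.5° V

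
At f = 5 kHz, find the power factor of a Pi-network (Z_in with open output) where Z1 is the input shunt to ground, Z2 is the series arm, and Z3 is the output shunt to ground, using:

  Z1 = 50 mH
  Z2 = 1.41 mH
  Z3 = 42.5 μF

Step 1 — Angular frequency: ω = 2π·f = 2π·5000 = 3.142e+04 rad/s.
Step 2 — Component impedances:
  Z1: Z = jωL = j·3.142e+04·0.05 = 0 + j1571 Ω
  Z2: Z = jωL = j·3.142e+04·0.00141 = 0 + j44.3 Ω
  Z3: Z = 1/(jωC) = -j/(ω·C) = 0 - j0.749 Ω
Step 3 — With open output, the series arm Z2 and the output shunt Z3 appear in series to ground: Z2 + Z3 = 0 + j43.55 Ω.
Step 4 — Parallel with input shunt Z1: Z_in = Z1 || (Z2 + Z3) = 0 + j42.37 Ω = 42.37∠90.0° Ω.
Step 5 — Power factor: PF = cos(φ) = Re(Z)/|Z| = -0/42.37 = -0.
Step 6 — Type: Im(Z) = 42.37 ⇒ lagging (phase φ = 90.0°).

PF = -0 (lagging, φ = 90.0°)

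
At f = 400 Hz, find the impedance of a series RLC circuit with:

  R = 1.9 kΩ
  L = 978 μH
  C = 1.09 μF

Step 1 — Angular frequency: ω = 2π·f = 2π·400 = 2513 rad/s.
Step 2 — Component impedances:
  R: Z = R = 1900 Ω
  L: Z = jωL = j·2513·0.000978 = 0 + j2.458 Ω
  C: Z = 1/(jωC) = -j/(ω·C) = 0 - j365 Ω
Step 3 — Series combination: Z_total = R + L + C = 1900 - j362.6 Ω = 1934∠-10.8° Ω.

Z = 1900 - j362.6 Ω = 1934∠-10.8° Ω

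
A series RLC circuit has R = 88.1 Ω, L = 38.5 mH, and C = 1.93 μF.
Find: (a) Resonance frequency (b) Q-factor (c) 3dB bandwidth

Step 1 — Resonance: ω₀ = 1/√(LC) = 1/√(0.0385·1.93e-06) = 3669 rad/s.
Step 2 — f₀ = ω₀/(2π) = 583.9 Hz.
Step 3 — Series Q: Q = ω₀L/R = 3669·0.0385/88.1 = 1.603.
Step 4 — Bandwidth: Δω = ω₀/Q = 2288 rad/s; BW = Δω/(2π) = 364.2 Hz.

(a) f₀ = 583.9 Hz  (b) Q = 1.603  (c) BW = 364.2 Hz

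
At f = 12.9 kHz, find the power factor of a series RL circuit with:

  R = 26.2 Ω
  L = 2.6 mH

Step 1 — Angular frequency: ω = 2π·f = 2π·1.29e+04 = 8.105e+04 rad/s.
Step 2 — Component impedances:
  R: Z = R = 26.2 Ω
  L: Z = jωL = j·8.105e+04·0.0026 = 0 + j210.7 Ω
Step 3 — Series combination: Z_total = R + L = 26.2 + j210.7 Ω = 212.4∠82.9° Ω.
Step 4 — Power factor: PF = cos(φ) = Re(Z)/|Z| = 26.2/212.4 = 0.1234.
Step 5 — Type: Im(Z) = 210.7 ⇒ lagging (phase φ = 82.9°).

PF = 0.1234 (lagging, φ = 82.9°)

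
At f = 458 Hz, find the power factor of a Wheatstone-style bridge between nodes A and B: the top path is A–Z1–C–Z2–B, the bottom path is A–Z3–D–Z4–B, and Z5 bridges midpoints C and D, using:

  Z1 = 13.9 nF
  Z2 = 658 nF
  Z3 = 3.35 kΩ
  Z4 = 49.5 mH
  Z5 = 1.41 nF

Step 1 — Angular frequency: ω = 2π·f = 2π·458 = 2878 rad/s.
Step 2 — Component impedances:
  Z1: Z = 1/(jωC) = -j/(ω·C) = 0 - j2.5e+04 Ω
  Z2: Z = 1/(jωC) = -j/(ω·C) = 0 - j528.1 Ω
  Z3: Z = R = 3350 Ω
  Z4: Z = jωL = j·2878·0.0495 = 0 + j142.4 Ω
  Z5: Z = 1/(jωC) = -j/(ω·C) = 0 - j2.465e+05 Ω
Step 3 — Bridge requires nodal analysis (the Z5 bridge couples midpoints C and D, so the two paths cannot be reduced to a simple series/parallel combination). Setting node B to ground and injecting 1 A at node A, the 3-node admittance system at A, C, D solves to V_A = Z_AB = 3330 - j296.1 Ω = 3343∠-5.1° Ω.
Step 4 — Power factor: PF = cos(φ) = Re(Z)/|Z| = 3330/3343 = 0.9961.
Step 5 — Type: Im(Z) = -296.1 ⇒ leading (phase φ = -5.1°).

PF = 0.9961 (leading, φ = -5.1°)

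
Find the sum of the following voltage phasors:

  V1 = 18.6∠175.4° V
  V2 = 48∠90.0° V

Step 1 — Convert each phasor to rectangular form:
  V1 = 18.6·(cos(175.4°) + j·sin(175.4°)) = -18.54 + j1.492 V
  V2 = 48·(cos(90.0°) + j·sin(90.0°)) = 0 + j48 V
Step 2 — Sum components: V_total = -18.54 + j49.49 V.
Step 3 — Convert to polar: |V_total| = 52.85 V, ∠V_total = 110.5°.

V_total = 52.85∠110.5° V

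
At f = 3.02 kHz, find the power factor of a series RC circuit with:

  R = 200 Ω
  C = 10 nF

Step 1 — Angular frequency: ω = 2π·f = 2π·3020 = 1.898e+04 rad/s.
Step 2 — Component impedances:
  R: Z = R = 200 Ω
  C: Z = 1/(jωC) = -j/(ω·C) = 0 - j5270 Ω
Step 3 — Series combination: Z_total = R + C = 200 - j5270 Ω = 5274∠-87.8° Ω.
Step 4 — Power factor: PF = cos(φ) = Re(Z)/|Z| = 200/5274 = 0.03792.
Step 5 — Type: Im(Z) = -5270 ⇒ leading (phase φ = -87.8°).

PF = 0.03792 (leading, φ = -87.8°)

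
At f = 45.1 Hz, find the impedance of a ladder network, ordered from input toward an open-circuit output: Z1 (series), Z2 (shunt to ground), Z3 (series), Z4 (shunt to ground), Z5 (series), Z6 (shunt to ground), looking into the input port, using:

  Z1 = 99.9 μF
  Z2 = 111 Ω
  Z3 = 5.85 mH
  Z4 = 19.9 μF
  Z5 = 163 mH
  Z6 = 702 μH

Step 1 — Angular frequency: ω = 2π·f = 2π·45.1 = 283.4 rad/s.
Step 2 — Component impedances:
  Z1: Z = 1/(jωC) = -j/(ω·C) = 0 - j35.32 Ω
  Z2: Z = R = 111 Ω
  Z3: Z = jωL = j·283.4·0.00585 = 0 + j1.658 Ω
  Z4: Z = 1/(jωC) = -j/(ω·C) = 0 - j177.3 Ω
  Z5: Z = jωL = j·283.4·0.163 = 0 + j46.19 Ω
  Z6: Z = jωL = j·283.4·0.000702 = 0 + j0.1989 Ω
Step 3 — Ladder network (open output): work backward from the far end, alternating series and parallel combinations. Z_in = 28.01 + j12.89 Ω = 30.83∠24.7° Ω.

Z = 28.01 + j12.89 Ω = 30.83∠24.7° Ω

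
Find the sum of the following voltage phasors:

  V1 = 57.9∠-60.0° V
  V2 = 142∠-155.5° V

Step 1 — Convert each phasor to rectangular form:
  V1 = 57.9·(cos(-60.0°) + j·sin(-60.0°)) = 28.95 - j50.14 V
  V2 = 142·(cos(-155.5°) + j·sin(-155.5°)) = -129.2 - j58.89 V
Step 2 — Sum components: V_total = -100.3 - j109 V.
Step 3 — Convert to polar: |V_total| = 148.1 V, ∠V_total = -132.6°.

V_total = 148.1∠-132.6° V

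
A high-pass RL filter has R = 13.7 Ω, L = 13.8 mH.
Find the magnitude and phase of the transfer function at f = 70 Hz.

Step 1 — Angular frequency: ω = 2π·70 = 439.8 rad/s.
Step 2 — Transfer function: H(jω) = jωL/(R + jωL).
Step 3 — Numerator jωL = j·6.07; denominator R + jωL = 13.7 + j6.07.
Step 4 — H = 0.1641 + j0.3703.
Step 5 — Magnitude: |H| = 0.4051 (-7.8 dB); phase: φ = 66.1°.

|H| = 0.4051 (-7.8 dB), φ = 66.1°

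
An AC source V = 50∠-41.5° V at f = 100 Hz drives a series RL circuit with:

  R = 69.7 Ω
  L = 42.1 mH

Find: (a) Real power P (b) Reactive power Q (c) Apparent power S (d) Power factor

Step 1 — Angular frequency: ω = 2π·f = 2π·100 = 628.3 rad/s.
Step 2 — Component impedances:
  R: Z = R = 69.7 Ω
  L: Z = jωL = j·628.3·0.0421 = 0 + j26.45 Ω
Step 3 — Series combination: Z_total = R + L = 69.7 + j26.45 Ω = 74.55∠20.8° Ω.
Step 4 — Source phasor: V = 50∠-41.5° V = 37.45 - j33.13 V.
Step 5 — Current: I = V / Z = 0.3119 - j0.5937 A = 0.6707∠-62.3° A.
Step 6 — Complex power: S = V·I* = 31.35 + j11.9 VA.
Step 7 — Real power: P = Re(S) = 31.35 W.
Step 8 — Reactive power: Q = Im(S) = 11.9 VAR.
Step 9 — Apparent power: |S| = 33.53 VA.
Step 10 — Power factor: PF = P/|S| = 0.9349 (lagging).

(a) P = 31.35 W  (b) Q = 11.9 VAR  (c) S = 33.53 VA  (d) PF = 0.9349 (lagging)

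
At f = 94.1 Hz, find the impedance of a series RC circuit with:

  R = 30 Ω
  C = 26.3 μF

Step 1 — Angular frequency: ω = 2π·f = 2π·94.1 = 591.2 rad/s.
Step 2 — Component impedances:
  R: Z = R = 30 Ω
  C: Z = 1/(jωC) = -j/(ω·C) = 0 - j64.31 Ω
Step 3 — Series combination: Z_total = R + C = 30 - j64.31 Ω = 70.96∠-65.0° Ω.

Z = 30 - j64.31 Ω = 70.96∠-65.0° Ω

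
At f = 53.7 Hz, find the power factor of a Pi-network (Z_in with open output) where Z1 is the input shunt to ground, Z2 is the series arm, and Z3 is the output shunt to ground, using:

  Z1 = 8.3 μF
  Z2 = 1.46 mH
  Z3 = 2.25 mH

Step 1 — Angular frequency: ω = 2π·f = 2π·53.7 = 337.4 rad/s.
Step 2 — Component impedances:
  Z1: Z = 1/(jωC) = -j/(ω·C) = 0 - j357.1 Ω
  Z2: Z = jωL = j·337.4·0.00146 = 0 + j0.4926 Ω
  Z3: Z = jωL = j·337.4·0.00225 = 0 + j0.7592 Ω
Step 3 — With open output, the series arm Z2 and the output shunt Z3 appear in series to ground: Z2 + Z3 = 0 + j1.252 Ω.
Step 4 — Parallel with input shunt Z1: Z_in = Z1 || (Z2 + Z3) = 0 + j1.256 Ω = 1.256∠90.0° Ω.
Step 5 — Power factor: PF = cos(φ) = Re(Z)/|Z| = -0/1.256 = -0.
Step 6 — Type: Im(Z) = 1.256 ⇒ lagging (phase φ = 90.0°).

PF = -0 (lagging, φ = 90.0°)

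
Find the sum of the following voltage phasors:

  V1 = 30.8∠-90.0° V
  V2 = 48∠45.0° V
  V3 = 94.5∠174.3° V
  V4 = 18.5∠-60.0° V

Step 1 — Convert each phasor to rectangular form:
  V1 = 30.8·(cos(-90.0°) + j·sin(-90.0°)) = 0 - j30.8 V
  V2 = 48·(cos(45.0°) + j·sin(45.0°)) = 33.94 + j33.94 V
  V3 = 94.5·(cos(174.3°) + j·sin(174.3°)) = -94.03 + j9.386 V
  V4 = 18.5·(cos(-60.0°) + j·sin(-60.0°)) = 9.25 - j16.02 V
Step 2 — Sum components: V_total = -50.84 - j3.495 V.
Step 3 — Convert to polar: |V_total| = 50.96 V, ∠V_total = -176.1°.

V_total = 50.96∠-176.1° V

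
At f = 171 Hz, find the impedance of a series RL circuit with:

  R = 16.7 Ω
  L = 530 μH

Step 1 — Angular frequency: ω = 2π·f = 2π·171 = 1074 rad/s.
Step 2 — Component impedances:
  R: Z = R = 16.7 Ω
  L: Z = jωL = j·1074·0.00053 = 0 + j0.5694 Ω
Step 3 — Series combination: Z_total = R + L = 16.7 + j0.5694 Ω = 16.71∠2.0° Ω.

Z = 16.7 + j0.5694 Ω = 16.71∠2.0° Ω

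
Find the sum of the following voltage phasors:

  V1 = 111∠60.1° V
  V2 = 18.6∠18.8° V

Step 1 — Convert each phasor to rectangular form:
  V1 = 111·(cos(60.1°) + j·sin(60.1°)) = 55.33 + j96.23 V
  V2 = 18.6·(cos(18.8°) + j·sin(18.8°)) = 17.61 + j5.994 V
Step 2 — Sum components: V_total = 72.94 + j102.2 V.
Step 3 — Convert to polar: |V_total| = 125.6 V, ∠V_total = 54.5°.

V_total = 125.6∠54.5° V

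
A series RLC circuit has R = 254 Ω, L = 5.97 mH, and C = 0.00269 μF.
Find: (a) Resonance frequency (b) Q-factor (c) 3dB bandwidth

Step 1 — Resonance condition Im(Z)=0 gives ω₀ = 1/√(LC).
Step 2 — ω₀ = 1/√(0.00597·2.69e-09) = 2.495e+05 rad/s.
Step 3 — f₀ = ω₀/(2π) = 3.972e+04 Hz.
Step 4 — Series Q: Q = ω₀L/R = 2.495e+05·0.00597/254 = 5.865.
Step 5 — 3dB bandwidth: Δω = ω₀/Q = 4.255e+04 rad/s; BW = Δω/(2π) = 6771 Hz.

(a) f₀ = 3.972e+04 Hz  (b) Q = 5.865  (c) BW = 6771 Hz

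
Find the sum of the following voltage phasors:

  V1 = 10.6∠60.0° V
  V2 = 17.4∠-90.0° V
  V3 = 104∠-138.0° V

Step 1 — Convert each phasor to rectangular form:
  V1 = 10.6·(cos(60.0°) + j·sin(60.0°)) = 5.3 + j9.18 V
  V2 = 17.4·(cos(-90.0°) + j·sin(-90.0°)) = 0 - j17.4 V
  V3 = 104·(cos(-138.0°) + j·sin(-138.0°)) = -77.29 - j69.59 V
Step 2 — Sum components: V_total = -71.99 - j77.81 V.
Step 3 — Convert to polar: |V_total| = 106 V, ∠V_total = -132.8°.

V_total = 106∠-132.8° V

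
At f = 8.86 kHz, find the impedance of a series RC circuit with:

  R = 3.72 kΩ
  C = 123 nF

Step 1 — Angular frequency: ω = 2π·f = 2π·8860 = 5.567e+04 rad/s.
Step 2 — Component impedances:
  R: Z = R = 3720 Ω
  C: Z = 1/(jωC) = -j/(ω·C) = 0 - j146 Ω
Step 3 — Series combination: Z_total = R + C = 3720 - j146 Ω = 3723∠-2.2° Ω.

Z = 3720 - j146 Ω = 3723∠-2.2° Ω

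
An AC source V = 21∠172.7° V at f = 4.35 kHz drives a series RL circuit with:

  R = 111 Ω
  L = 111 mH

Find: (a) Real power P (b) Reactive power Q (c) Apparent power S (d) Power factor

Step 1 — Angular frequency: ω = 2π·f = 2π·4350 = 2.733e+04 rad/s.
Step 2 — Component impedances:
  R: Z = R = 111 Ω
  L: Z = jωL = j·2.733e+04·0.111 = 0 + j3034 Ω
Step 3 — Series combination: Z_total = R + L = 111 + j3034 Ω = 3036∠87.9° Ω.
Step 4 — Source phasor: V = 21∠172.7° V = -20.83 + j2.668 V.
Step 5 — Current: I = V / Z = 0.0006275 + j0.006889 A = 0.006917∠84.8° A.
Step 6 — Complex power: S = V·I* = 0.005311 + j0.1452 VA.
Step 7 — Real power: P = Re(S) = 0.005311 W.
Step 8 — Reactive power: Q = Im(S) = 0.1452 VAR.
Step 9 — Apparent power: |S| = 0.1453 VA.
Step 10 — Power factor: PF = P/|S| = 0.03656 (lagging).

(a) P = 0.005311 W  (b) Q = 0.1452 VAR  (c) S = 0.1453 VA  (d) PF = 0.03656 (lagging)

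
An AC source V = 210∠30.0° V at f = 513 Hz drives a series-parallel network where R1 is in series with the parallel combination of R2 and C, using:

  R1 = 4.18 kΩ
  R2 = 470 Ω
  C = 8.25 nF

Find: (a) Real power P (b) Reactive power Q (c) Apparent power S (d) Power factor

Step 1 — Angular frequency: ω = 2π·f = 2π·513 = 3223 rad/s.
Step 2 — Component impedances:
  R1: Z = R = 4180 Ω
  R2: Z = R = 470 Ω
  C: Z = 1/(jωC) = -j/(ω·C) = 0 - j3.761e+04 Ω
Step 3 — Parallel branch: R2 || C = 1/(1/R2 + 1/C) = 469.9 - j5.873 Ω.
Step 4 — Series with R1: Z_total = R1 + (R2 || C) = 4650 - j5.873 Ω = 4650∠-0.1° Ω.
Step 5 — Source phasor: V = 210∠30.0° V = 181.9 + j105 V.
Step 6 — Current: I = V / Z = 0.03908 + j0.02263 A = 0.04516∠30.1° A.
Step 7 — Complex power: S = V·I* = 9.484 - j0.01198 VA.
Step 8 — Real power: P = Re(S) = 9.484 W.
Step 9 — Reactive power: Q = Im(S) = -0.01198 VAR.
Step 10 — Apparent power: |S| = 9.484 VA.
Step 11 — Power factor: PF = P/|S| = 1 (leading).

(a) P = 9.484 W  (b) Q = -0.01198 VAR  (c) S = 9.484 VA  (d) PF = 1 (leading)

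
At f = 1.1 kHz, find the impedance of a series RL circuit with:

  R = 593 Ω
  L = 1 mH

Step 1 — Angular frequency: ω = 2π·f = 2π·1100 = 6912 rad/s.
Step 2 — Component impedances:
  R: Z = R = 593 Ω
  L: Z = jωL = j·6912·0.001 = 0 + j6.912 Ω
Step 3 — Series combination: Z_total = R + L = 593 + j6.912 Ω = 593∠0.7° Ω.

Z = 593 + j6.912 Ω = 593∠0.7° Ω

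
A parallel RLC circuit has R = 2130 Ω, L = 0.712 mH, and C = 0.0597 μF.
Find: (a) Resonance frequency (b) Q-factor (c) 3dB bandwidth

Step 1 — Resonance: ω₀ = 1/√(LC) = 1/√(0.000712·5.97e-08) = 1.534e+05 rad/s.
Step 2 — f₀ = ω₀/(2π) = 2.441e+04 Hz.
Step 3 — Parallel Q: Q = R/(ω₀L) = 2130/(1.534e+05·0.000712) = 19.5.
Step 4 — Bandwidth: Δω = ω₀/Q = 7864 rad/s; BW = Δω/(2π) = 1252 Hz.

(a) f₀ = 2.441e+04 Hz  (b) Q = 19.5  (c) BW = 1252 Hz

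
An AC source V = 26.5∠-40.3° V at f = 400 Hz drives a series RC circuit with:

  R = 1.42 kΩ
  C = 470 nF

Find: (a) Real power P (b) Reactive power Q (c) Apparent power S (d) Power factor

Step 1 — Angular frequency: ω = 2π·f = 2π·400 = 2513 rad/s.
Step 2 — Component impedances:
  R: Z = R = 1420 Ω
  C: Z = 1/(jωC) = -j/(ω·C) = 0 - j846.6 Ω
Step 3 — Series combination: Z_total = R + C = 1420 - j846.6 Ω = 1653∠-30.8° Ω.
Step 4 — Source phasor: V = 26.5∠-40.3° V = 20.21 - j17.14 V.
Step 5 — Current: I = V / Z = 0.01581 - j0.002645 A = 0.01603∠-9.5° A.
Step 6 — Complex power: S = V·I* = 0.3649 - j0.2175 VA.
Step 7 — Real power: P = Re(S) = 0.3649 W.
Step 8 — Reactive power: Q = Im(S) = -0.2175 VAR.
Step 9 — Apparent power: |S| = 0.4248 VA.
Step 10 — Power factor: PF = P/|S| = 0.8589 (leading).

(a) P = 0.3649 W  (b) Q = -0.2175 VAR  (c) S = 0.4248 VA  (d) PF = 0.8589 (leading)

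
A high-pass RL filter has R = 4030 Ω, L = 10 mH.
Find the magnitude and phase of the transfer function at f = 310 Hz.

Step 1 — Angular frequency: ω = 2π·310 = 1948 rad/s.
Step 2 — Transfer function: H(jω) = jωL/(R + jωL).
Step 3 — Numerator jωL = j·19.48; denominator R + jωL = 4030 + j19.48.
Step 4 — H = 2.336e-05 + j0.004833.
Step 5 — Magnitude: |H| = 0.004833 (-46.3 dB); phase: φ = 89.7°.

|H| = 0.004833 (-46.3 dB), φ = 89.7°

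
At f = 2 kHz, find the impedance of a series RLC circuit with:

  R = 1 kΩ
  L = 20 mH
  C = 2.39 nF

Step 1 — Angular frequency: ω = 2π·f = 2π·2000 = 1.257e+04 rad/s.
Step 2 — Component impedances:
  R: Z = R = 1000 Ω
  L: Z = jωL = j·1.257e+04·0.02 = 0 + j251.3 Ω
  C: Z = 1/(jωC) = -j/(ω·C) = 0 - j3.33e+04 Ω
Step 3 — Series combination: Z_total = R + L + C = 1000 - j3.304e+04 Ω = 3.306e+04∠-88.3° Ω.

Z = 1000 - j3.304e+04 Ω = 3.306e+04∠-88.3° Ω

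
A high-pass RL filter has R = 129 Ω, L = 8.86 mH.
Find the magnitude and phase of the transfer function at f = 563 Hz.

Step 1 — Angular frequency: ω = 2π·563 = 3537 rad/s.
Step 2 — Transfer function: H(jω) = jωL/(R + jωL).
Step 3 — Numerator jωL = j·31.34; denominator R + jωL = 129 + j31.34.
Step 4 — H = 0.05574 + j0.2294.
Step 5 — Magnitude: |H| = 0.2361 (-12.5 dB); phase: φ = 76.3°.

|H| = 0.2361 (-12.5 dB), φ = 76.3°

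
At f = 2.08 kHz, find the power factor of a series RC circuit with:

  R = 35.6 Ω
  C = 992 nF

Step 1 — Angular frequency: ω = 2π·f = 2π·2080 = 1.307e+04 rad/s.
Step 2 — Component impedances:
  R: Z = R = 35.6 Ω
  C: Z = 1/(jωC) = -j/(ω·C) = 0 - j77.13 Ω
Step 3 — Series combination: Z_total = R + C = 35.6 - j77.13 Ω = 84.95∠-65.2° Ω.
Step 4 — Power factor: PF = cos(φ) = Re(Z)/|Z| = 35.6/84.95 = 0.4191.
Step 5 — Type: Im(Z) = -77.13 ⇒ leading (phase φ = -65.2°).

PF = 0.4191 (leading, φ = -65.2°)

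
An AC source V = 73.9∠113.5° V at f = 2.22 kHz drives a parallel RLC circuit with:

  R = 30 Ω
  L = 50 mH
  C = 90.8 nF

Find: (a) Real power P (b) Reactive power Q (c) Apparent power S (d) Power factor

Step 1 — Angular frequency: ω = 2π·f = 2π·2220 = 1.395e+04 rad/s.
Step 2 — Component impedances:
  R: Z = R = 30 Ω
  L: Z = jωL = j·1.395e+04·0.05 = 0 + j697.4 Ω
  C: Z = 1/(jωC) = -j/(ω·C) = 0 - j789.6 Ω
Step 3 — Parallel combination: 1/Z_total = 1/R + 1/L + 1/C; Z_total = 30 + j0.1506 Ω = 30∠0.3° Ω.
Step 4 — Source phasor: V = 73.9∠113.5° V = -29.47 + j67.77 V.
Step 5 — Current: I = V / Z = -0.9709 + j2.264 A = 2.463∠113.2° A.
Step 6 — Complex power: S = V·I* = 182 + j0.9136 VA.
Step 7 — Real power: P = Re(S) = 182 W.
Step 8 — Reactive power: Q = Im(S) = 0.9136 VAR.
Step 9 — Apparent power: |S| = 182 VA.
Step 10 — Power factor: PF = P/|S| = 1 (lagging).

(a) P = 182 W  (b) Q = 0.9136 VAR  (c) S = 182 VA  (d) PF = 1 (lagging)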